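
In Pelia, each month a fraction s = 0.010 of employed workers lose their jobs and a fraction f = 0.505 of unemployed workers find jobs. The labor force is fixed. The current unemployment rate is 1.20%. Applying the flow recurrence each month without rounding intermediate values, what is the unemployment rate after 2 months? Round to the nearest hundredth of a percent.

With a fixed labor force, u_{t+1} = u_t + s·(1−u_t) − f·u_t = u_t·(1−s−f) + s.
Here 1−s−f = 0.485 and s = 0.010.
u_1 = 0.012000 × 0.485 + 0.010 = 0.015820.
u_2 = 0.015820 × 0.485 + 0.010 = 0.017673.

Unemployment rate after two months ≈ 1.77%.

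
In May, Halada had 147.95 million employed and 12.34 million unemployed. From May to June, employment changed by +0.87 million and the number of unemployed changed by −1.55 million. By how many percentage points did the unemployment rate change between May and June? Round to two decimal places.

May: labor force = 147.95 + 12.34 = 160.29; u = 12.34/160.29 = 7.70%.
June: labor force = 148.82 + 10.79 = 159.61; u = 10.79/159.61 = 6.76%.
Change = 6.76% − 7.70% = −0.94 pp.

The unemployment rate changed by −0.94 percentage points.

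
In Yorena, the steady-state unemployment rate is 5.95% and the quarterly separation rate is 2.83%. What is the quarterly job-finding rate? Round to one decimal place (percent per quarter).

From u* = s/(s+f): f = s·(1−u)/u.
f = 2.83 × (1 − 0.0595) / 0.0595 = 2.6616 / 0.0595 ≈ 44.7% per quarter.

Job-finding rate ≈ 44.7% per quarter.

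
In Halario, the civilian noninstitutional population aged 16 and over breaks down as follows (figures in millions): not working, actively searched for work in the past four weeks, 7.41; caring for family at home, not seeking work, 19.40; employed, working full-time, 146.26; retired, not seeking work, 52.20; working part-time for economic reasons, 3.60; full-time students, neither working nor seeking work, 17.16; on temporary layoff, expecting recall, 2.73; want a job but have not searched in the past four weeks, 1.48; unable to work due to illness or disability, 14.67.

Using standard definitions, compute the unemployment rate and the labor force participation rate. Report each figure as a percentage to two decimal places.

Employed = 146.26 + 3.60 = 149.86 million (anyone who worked, including part-time for economic reasons, counts as employed).
Unemployed = 7.41 + 2.73 = 10.14 million (jobless and actively searching, or on temporary layoff).
Labor force = 149.86 + 10.14 = 160.00 million.
Not in labor force = 19.40 + 52.20 + 17.16 + 1.48 + 14.67 = 104.91 million (those not working and not actively searching are outside the labor force — including those who want a job but have given up searching).
Civilian working-age population = 160.00 + 104.91 = 264.91 million.
Unemployment rate = 10.14 / 160.00 = 6.34%.
Labor force participation rate = 160.00 / 264.91 = 60.40%.

Unemployment rate ≈ 6.34%; labor force participation rate ≈ 60.40%.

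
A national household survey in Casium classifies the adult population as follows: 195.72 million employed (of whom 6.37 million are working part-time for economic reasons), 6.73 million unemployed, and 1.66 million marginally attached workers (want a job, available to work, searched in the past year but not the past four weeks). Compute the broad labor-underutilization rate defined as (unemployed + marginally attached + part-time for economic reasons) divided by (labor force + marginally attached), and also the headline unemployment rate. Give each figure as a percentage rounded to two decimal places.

Labor force = 195.72 + 6.73 = 202.45 million.
Numerator = 6.73 + 1.66 + 6.37 = 14.76 million.
Denominator = 202.45 + 1.66 = 204.11 million.
Broad rate = 14.76 / 204.11 = 7.23%.
Headline unemployment rate = 6.73 / 202.45 = 3.32%.

Broad underutilization rate ≈ 7.23%; headline unemployment rate ≈ 3.32%.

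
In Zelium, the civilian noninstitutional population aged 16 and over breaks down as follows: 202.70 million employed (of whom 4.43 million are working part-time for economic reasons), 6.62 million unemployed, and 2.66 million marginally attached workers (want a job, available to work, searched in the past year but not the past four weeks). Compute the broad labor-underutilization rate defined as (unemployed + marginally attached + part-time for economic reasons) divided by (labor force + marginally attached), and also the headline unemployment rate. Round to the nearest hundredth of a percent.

Broad underutilization rate ≈ 6.47%; headline unemployment rate ≈ 3.16%.

Labor force = 202.70 + 6.62 = 209.32 million.
Numerator = 6.62 + 2.66 + 4.43 = 13.71 million.
Denominator = 209.32 + 2.66 = 211.98 million.
Broad rate = 13.71 / 211.98 = 6.47%.
Headline unemployment rate = 6.62 / 209.32 = 3.16%.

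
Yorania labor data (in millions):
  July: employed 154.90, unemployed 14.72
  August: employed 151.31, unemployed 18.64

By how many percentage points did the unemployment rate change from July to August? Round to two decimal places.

July: labor force = 154.90 + 14.72 = 169.62; u = 14.72/169.62 = 8.68%.
August: labor force = 151.31 + 18.64 = 169.95; u = 18.64/169.95 = 10.97%.
Change = 10.97% − 8.68% = +2.29 pp.

The unemployment rate changed by +2.29 percentage points.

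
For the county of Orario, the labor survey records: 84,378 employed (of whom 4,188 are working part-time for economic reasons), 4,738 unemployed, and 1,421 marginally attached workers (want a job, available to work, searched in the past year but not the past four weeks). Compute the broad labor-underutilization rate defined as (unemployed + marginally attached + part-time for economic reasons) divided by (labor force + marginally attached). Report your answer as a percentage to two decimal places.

Labor force = 84,378 + 4,738 = 89,116.
Numerator = 4,738 + 1,421 + 4,188 = 10,347.
Denominator = 89,116 + 1,421 = 90,537.
Broad rate = 10,347 / 90,537 = 11.43%.

Broad underutilization rate ≈ 11.43%.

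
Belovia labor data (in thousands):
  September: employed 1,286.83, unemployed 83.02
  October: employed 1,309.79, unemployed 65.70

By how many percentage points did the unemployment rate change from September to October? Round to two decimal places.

The unemployment rate changed by −1.28 percentage points.

September: labor force = 1,286.83 + 83.02 = 1,369.85; u = 83.02/1,369.85 = 6.06%.
October: labor force = 1,309.79 + 65.70 = 1,375.49; u = 65.70/1,375.49 = 4.78%.
Change = 4.78% − 6.06% = −1.28 pp.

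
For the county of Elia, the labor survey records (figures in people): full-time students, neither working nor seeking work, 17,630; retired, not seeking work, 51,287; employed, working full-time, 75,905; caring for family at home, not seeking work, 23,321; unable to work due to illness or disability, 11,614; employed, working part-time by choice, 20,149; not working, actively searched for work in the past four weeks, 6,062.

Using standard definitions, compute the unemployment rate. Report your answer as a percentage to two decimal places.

Employed = 75,905 + 20,149 = 96,054.
Unemployed = 6,062.
Labor force = 96,054 + 6,062 = 102,116.
Unemployment rate = 6,062 / 102,116 = 5.94%.

Unemployment rate ≈ 5.94%.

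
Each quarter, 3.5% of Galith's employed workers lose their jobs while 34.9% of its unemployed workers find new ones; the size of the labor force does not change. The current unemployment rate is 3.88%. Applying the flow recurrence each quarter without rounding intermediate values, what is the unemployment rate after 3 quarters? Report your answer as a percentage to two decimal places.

Unemployment rate after three quarters ≈ 7.89%.

With a fixed labor force, u_{t+1} = u_t + s·(1−u_t) − f·u_t = u_t·(1−s−f) + s.
Here 1−s−f = 0.616 and s = 0.035.
u_1 = 0.038800 × 0.616 + 0.035 = 0.058901.
u_2 = 0.058901 × 0.616 + 0.035 = 0.071283.
u_3 = 0.071283 × 0.616 + 0.035 = 0.078910.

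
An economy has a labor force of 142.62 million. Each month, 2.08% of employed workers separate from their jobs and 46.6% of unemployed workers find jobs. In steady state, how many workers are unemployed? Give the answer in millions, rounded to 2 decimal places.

About 6.09 million are unemployed in steady state.

Steady-state unemployment rate u* = s/(s+f) = 2.08/(2.08+46.6) = 0.042728.
Unemployed = u* × labor force = 0.042728 × 142.62 ≈ 6.09 million.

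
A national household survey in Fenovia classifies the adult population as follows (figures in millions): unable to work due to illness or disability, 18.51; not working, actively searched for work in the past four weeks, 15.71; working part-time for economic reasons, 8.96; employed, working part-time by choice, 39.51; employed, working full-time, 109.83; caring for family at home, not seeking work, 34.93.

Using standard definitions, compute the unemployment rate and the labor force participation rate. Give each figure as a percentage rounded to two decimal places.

Employed = 8.96 + 39.51 + 109.83 = 158.30 million (anyone who worked, including part-time for economic reasons, counts as employed).
Unemployed = 15.71 million.
Labor force = 158.30 + 15.71 = 174.01 million.
Not in labor force = 18.51 + 34.93 = 53.44 million (those not working and not actively searching are outside the labor force).
Civilian working-age population = 174.01 + 53.44 = 227.45 million.
Unemployment rate = 15.71 / 174.01 = 9.03%.
Labor force participation rate = 174.01 / 227.45 = 76.50%.

Unemployment rate ≈ 9.03%; labor force participation rate ≈ 76.50%.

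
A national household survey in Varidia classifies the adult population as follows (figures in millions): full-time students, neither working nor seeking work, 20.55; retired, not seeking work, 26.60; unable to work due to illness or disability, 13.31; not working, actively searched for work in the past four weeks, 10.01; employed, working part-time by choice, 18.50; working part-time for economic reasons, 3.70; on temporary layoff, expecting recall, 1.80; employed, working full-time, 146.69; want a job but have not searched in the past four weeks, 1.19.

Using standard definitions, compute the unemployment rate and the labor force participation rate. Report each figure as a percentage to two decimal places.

Employed = 18.50 + 3.70 + 146.69 = 168.89 million (anyone who worked, including part-time for economic reasons, counts as employed).
Unemployed = 10.01 + 1.80 = 11.81 million (jobless and actively searching, or on temporary layoff).
Labor force = 168.89 + 11.81 = 180.70 million.
Not in labor force = 20.55 + 26.60 + 13.31 + 1.19 = 61.65 million (those not working and not actively searching are outside the labor force — including those who want a job but have given up searching).
Civilian working-age population = 180.70 + 61.65 = 242.35 million.
Unemployment rate = 11.81 / 180.70 = 6.54%.
Labor force participation rate = 180.70 / 242.35 = 74.56%.

Unemployment rate ≈ 6.54%; labor force participation rate ≈ 74.56%.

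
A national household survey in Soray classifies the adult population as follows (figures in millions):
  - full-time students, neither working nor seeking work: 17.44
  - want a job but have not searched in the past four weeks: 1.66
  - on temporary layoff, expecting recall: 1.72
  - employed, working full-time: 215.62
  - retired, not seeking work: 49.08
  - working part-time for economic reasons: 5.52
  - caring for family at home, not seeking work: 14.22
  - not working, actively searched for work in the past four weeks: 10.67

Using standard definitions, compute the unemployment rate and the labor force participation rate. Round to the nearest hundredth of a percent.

Unemployment rate ≈ 5.31%; labor force participation rate ≈ 73.92%.

Employed = 215.62 + 5.52 = 221.14 million (anyone who worked, including part-time for economic reasons, counts as employed).
Unemployed = 1.72 + 10.67 = 12.39 million (jobless and actively searching, or on temporary layoff).
Labor force = 221.14 + 12.39 = 233.53 million.
Not in labor force = 17.44 + 1.66 + 49.08 + 14.22 = 82.40 million (those not working and not actively searching are outside the labor force — including those who want a job but have given up searching).
Civilian working-age population = 233.53 + 82.40 = 315.93 million.
Unemployment rate = 12.39 / 233.53 = 5.31%.
Labor force participation rate = 233.53 / 315.93 = 73.92%.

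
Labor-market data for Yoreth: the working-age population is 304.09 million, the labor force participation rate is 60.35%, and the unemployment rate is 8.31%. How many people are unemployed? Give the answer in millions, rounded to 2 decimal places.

Labor force = 0.6035 × 304.09 = 183.52 million.
Unemployed = 0.0831 × 183.52 ≈ 15.25 million.

About 15.25 million are unemployed.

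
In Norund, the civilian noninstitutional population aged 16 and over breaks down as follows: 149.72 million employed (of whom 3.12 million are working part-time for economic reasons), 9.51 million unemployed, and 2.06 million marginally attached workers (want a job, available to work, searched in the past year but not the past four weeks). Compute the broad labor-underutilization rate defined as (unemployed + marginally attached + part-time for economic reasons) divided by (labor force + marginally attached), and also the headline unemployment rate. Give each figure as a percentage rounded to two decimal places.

Broad underutilization rate ≈ 9.11%; headline unemployment rate ≈ 5.97%.

Labor force = 149.72 + 9.51 = 159.23 million.
Numerator = 9.51 + 2.06 + 3.12 = 14.69 million.
Denominator = 159.23 + 2.06 = 161.29 million.
Broad rate = 14.69 / 161.29 = 9.11%.
Headline unemployment rate = 9.51 / 159.23 = 5.97%.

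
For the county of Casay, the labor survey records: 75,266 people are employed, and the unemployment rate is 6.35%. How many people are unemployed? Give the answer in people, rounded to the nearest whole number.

Let U be the number unemployed. The labor force is E + U, and U/(E+U) = 0.0635.
So U = 0.0635 × 75,266 / (1 − 0.0635) = 4779.39 / 0.9365 ≈ 5,103.

About 5,103 are unemployed.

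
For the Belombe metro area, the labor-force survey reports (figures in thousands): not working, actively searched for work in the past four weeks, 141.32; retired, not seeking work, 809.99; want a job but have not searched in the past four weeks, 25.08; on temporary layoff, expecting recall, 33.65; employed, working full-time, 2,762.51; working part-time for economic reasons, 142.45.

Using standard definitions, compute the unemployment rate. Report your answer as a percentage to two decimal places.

Employed = 2,762.51 + 142.45 = 2,904.96 thousand (anyone who worked, including part-time for economic reasons, counts as employed).
Unemployed = 141.32 + 33.65 = 174.97 thousand (jobless and actively searching, or on temporary layoff).
Labor force = 2,904.96 + 174.97 = 3,079.93 thousand.
Unemployment rate = 174.97 / 3,079.93 = 5.68%.

Unemployment rate ≈ 5.68%.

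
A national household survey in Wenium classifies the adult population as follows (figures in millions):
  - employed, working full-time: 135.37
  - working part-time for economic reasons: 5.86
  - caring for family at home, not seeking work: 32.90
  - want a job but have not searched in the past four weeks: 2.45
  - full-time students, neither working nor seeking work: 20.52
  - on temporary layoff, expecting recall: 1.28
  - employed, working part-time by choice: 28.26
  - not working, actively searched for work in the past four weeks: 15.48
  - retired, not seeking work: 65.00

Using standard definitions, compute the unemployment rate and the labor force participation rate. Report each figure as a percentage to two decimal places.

Unemployment rate ≈ 9.00%; labor force participation rate ≈ 60.64%.

Employed = 135.37 + 5.86 + 28.26 = 169.49 million (anyone who worked, including part-time for economic reasons, counts as employed).
Unemployed = 1.28 + 15.48 = 16.76 million (jobless and actively searching, or on temporary layoff).
Labor force = 169.49 + 16.76 = 186.25 million.
Not in labor force = 32.90 + 2.45 + 20.52 + 65.00 = 120.87 million (those not working and not actively searching are outside the labor force — including those who want a job but have given up searching).
Civilian working-age population = 186.25 + 120.87 = 307.12 million.
Unemployment rate = 16.76 / 186.25 = 9.00%.
Labor force participation rate = 186.25 / 307.12 = 60.64%.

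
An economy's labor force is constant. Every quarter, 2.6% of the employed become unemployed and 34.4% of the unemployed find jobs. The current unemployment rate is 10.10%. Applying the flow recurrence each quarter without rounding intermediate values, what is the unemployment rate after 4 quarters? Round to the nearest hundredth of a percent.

With a fixed labor force, u_{t+1} = u_t + s·(1−u_t) − f·u_t = u_t·(1−s−f) + s.
Here 1−s−f = 0.630 and s = 0.026.
u_1 = 0.101000 × 0.630 + 0.026 = 0.089630.
u_2 = 0.089630 × 0.630 + 0.026 = 0.082467.
u_3 = 0.082467 × 0.630 + 0.026 = 0.077954.
u_4 = 0.077954 × 0.630 + 0.026 = 0.075111.

Unemployment rate after four quarters ≈ 7.51%.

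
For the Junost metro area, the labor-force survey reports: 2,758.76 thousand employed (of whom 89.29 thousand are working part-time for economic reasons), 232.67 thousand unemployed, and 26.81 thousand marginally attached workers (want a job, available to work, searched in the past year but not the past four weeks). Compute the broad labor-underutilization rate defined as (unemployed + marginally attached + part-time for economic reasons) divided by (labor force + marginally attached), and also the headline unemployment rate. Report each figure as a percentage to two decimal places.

Broad underutilization rate ≈ 11.56%; headline unemployment rate ≈ 7.78%.

Labor force = 2,758.76 + 232.67 = 2,991.43 thousand.
Numerator = 232.67 + 26.81 + 89.29 = 348.77 thousand.
Denominator = 2,991.43 + 26.81 = 3,018.24 thousand.
Broad rate = 348.77 / 3,018.24 = 11.56%.
Headline unemployment rate = 232.67 / 2,991.43 = 7.78%.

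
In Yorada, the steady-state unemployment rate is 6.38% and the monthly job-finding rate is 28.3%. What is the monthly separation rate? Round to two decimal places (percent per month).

From u* = s/(s+f): s = u·f/(1−u).
s = 0.0638 × 28.3 / (1 − 0.0638) = 1.8055 / 0.9362 ≈ 1.93% per month.

Separation rate ≈ 1.93% per month.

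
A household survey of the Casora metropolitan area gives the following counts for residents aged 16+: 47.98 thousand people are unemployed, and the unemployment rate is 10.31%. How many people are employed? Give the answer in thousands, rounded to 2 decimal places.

Labor force = U / u = 47.98 / 0.1031 ≈ 465.37 thousand.
Employed = labor force − unemployed = 465.37 − 47.98 = 417.39 thousand.

About 417.39 thousand are employed.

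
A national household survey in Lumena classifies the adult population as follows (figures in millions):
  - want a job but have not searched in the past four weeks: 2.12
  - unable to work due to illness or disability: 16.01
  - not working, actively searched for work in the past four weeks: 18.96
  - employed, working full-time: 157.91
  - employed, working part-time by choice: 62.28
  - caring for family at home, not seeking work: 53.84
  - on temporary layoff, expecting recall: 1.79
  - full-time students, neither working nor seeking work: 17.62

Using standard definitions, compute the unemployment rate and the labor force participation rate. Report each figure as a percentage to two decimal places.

Employed = 157.91 + 62.28 = 220.19 million.
Unemployed = 18.96 + 1.79 = 20.75 million (jobless and actively searching, or on temporary layoff).
Labor force = 220.19 + 20.75 = 240.94 million.
Not in labor force = 2.12 + 16.01 + 53.84 + 17.62 = 89.59 million (those not working and not actively searching are outside the labor force — including those who want a job but have given up searching).
Civilian working-age population = 240.94 + 89.59 = 330.53 million.
Unemployment rate = 20.75 / 240.94 = 8.61%.
Labor force participation rate = 240.94 / 330.53 = 72.90%.

Unemployment rate ≈ 8.61%; labor force participation rate ≈ 72.90%.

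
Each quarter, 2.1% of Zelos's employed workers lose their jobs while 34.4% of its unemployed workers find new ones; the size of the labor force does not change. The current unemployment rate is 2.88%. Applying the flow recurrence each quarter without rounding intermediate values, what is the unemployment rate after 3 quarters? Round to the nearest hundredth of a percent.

With a fixed labor force, u_{t+1} = u_t + s·(1−u_t) − f·u_t = u_t·(1−s−f) + s.
Here 1−s−f = 0.635 and s = 0.021.
u_1 = 0.028800 × 0.635 + 0.021 = 0.039288.
u_2 = 0.039288 × 0.635 + 0.021 = 0.045948.
u_3 = 0.045948 × 0.635 + 0.021 = 0.050177.

Unemployment rate after three quarters ≈ 5.02%.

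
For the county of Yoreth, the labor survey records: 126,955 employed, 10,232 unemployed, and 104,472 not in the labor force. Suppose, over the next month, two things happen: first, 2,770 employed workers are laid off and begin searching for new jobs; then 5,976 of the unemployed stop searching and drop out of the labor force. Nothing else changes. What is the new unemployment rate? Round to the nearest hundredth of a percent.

Initially, labor force = 126,955 + 10,232 = 137,187, so u = 10,232/137,187 = 7.46%.
After the first change, employed falls and unemployed rises by 2,770; labor force unchanged → E = 124,185, U = 13,002, labor force = 137,187.
After the second change, unemployed and labor force both fall by 5,976 → E = 124,185, U = 7,026, labor force = 131,211.
New unemployment rate = 7,026 / 131,211 = 5.35%.

New unemployment rate ≈ 5.35%.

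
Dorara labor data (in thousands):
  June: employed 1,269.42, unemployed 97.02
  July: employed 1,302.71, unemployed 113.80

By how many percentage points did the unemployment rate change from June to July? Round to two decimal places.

June: labor force = 1,269.42 + 97.02 = 1,366.44; u = 97.02/1,366.44 = 7.10%.
July: labor force = 1,302.71 + 113.80 = 1,416.51; u = 113.80/1,416.51 = 8.03%.
Change = 8.03% − 7.10% = +0.93 pp.

The unemployment rate changed by +0.93 percentage points.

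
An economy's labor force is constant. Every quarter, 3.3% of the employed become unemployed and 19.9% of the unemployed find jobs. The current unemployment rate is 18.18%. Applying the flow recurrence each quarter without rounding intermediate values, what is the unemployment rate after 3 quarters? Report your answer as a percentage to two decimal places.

With a fixed labor force, u_{t+1} = u_t + s·(1−u_t) − f·u_t = u_t·(1−s−f) + s.
Here 1−s−f = 0.768 and s = 0.033.
u_1 = 0.181800 × 0.768 + 0.033 = 0.172622.
u_2 = 0.172622 × 0.768 + 0.033 = 0.165574.
u_3 = 0.165574 × 0.768 + 0.033 = 0.160161.

Unemployment rate after three quarters ≈ 16.02%.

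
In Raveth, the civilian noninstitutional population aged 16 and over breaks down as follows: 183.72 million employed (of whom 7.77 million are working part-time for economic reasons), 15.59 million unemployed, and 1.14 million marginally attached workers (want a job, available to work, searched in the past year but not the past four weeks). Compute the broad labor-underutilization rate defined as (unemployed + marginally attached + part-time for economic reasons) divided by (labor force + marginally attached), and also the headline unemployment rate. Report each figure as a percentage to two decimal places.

Broad underutilization rate ≈ 12.22%; headline unemployment rate ≈ 7.82%.

Labor force = 183.72 + 15.59 = 199.31 million.
Numerator = 15.59 + 1.14 + 7.77 = 24.50 million.
Denominator = 199.31 + 1.14 = 200.45 million.
Broad rate = 24.50 / 200.45 = 12.22%.
Headline unemployment rate = 15.59 / 199.31 = 7.82%.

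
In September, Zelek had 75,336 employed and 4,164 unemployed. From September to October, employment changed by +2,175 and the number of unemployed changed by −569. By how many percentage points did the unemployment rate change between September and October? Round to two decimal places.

September: labor force = 75,336 + 4,164 = 79,500; u = 4,164/79,500 = 5.24%.
October: labor force = 77,511 + 3,595 = 81,106; u = 3,595/81,106 = 4.43%.
Change = 4.43% − 5.24% = −0.81 pp.

The unemployment rate changed by −0.81 percentage points.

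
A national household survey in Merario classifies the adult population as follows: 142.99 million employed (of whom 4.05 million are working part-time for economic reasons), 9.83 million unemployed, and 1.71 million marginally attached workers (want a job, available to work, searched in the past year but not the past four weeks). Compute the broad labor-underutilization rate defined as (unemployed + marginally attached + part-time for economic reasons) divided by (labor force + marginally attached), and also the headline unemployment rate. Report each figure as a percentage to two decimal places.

Broad underutilization rate ≈ 10.09%; headline unemployment rate ≈ 6.43%.

Labor force = 142.99 + 9.83 = 152.82 million.
Numerator = 9.83 + 1.71 + 4.05 = 15.59 million.
Denominator = 152.82 + 1.71 = 154.53 million.
Broad rate = 15.59 / 154.53 = 10.09%.
Headline unemployment rate = 9.83 / 152.82 = 6.43%.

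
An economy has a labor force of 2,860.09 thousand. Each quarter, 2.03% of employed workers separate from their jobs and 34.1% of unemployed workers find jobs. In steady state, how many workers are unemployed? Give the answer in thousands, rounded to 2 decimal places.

About 160.70 thousand are unemployed in steady state.

Steady-state unemployment rate u* = s/(s+f) = 2.03/(2.03+34.1) = 0.056186.
Unemployed = u* × labor force = 0.056186 × 2,860.09 ≈ 160.70 thousand.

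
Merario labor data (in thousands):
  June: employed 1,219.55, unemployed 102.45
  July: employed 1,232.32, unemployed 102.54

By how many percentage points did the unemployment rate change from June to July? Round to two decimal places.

June: labor force = 1,219.55 + 102.45 = 1,322.00; u = 102.45/1,322.00 = 7.75%.
July: labor force = 1,232.32 + 102.54 = 1,334.86; u = 102.54/1,334.86 = 7.68%.
Change = 7.68% − 7.75% = −0.07 pp.

The unemployment rate changed by −0.07 percentage points.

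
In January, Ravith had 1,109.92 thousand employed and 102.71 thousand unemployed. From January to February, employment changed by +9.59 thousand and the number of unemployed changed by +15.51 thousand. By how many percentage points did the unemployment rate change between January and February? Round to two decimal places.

The unemployment rate changed by +1.08 percentage points.

January: labor force = 1,109.92 + 102.71 = 1,212.63; u = 102.71/1,212.63 = 8.47%.
February: labor force = 1,119.51 + 118.22 = 1,237.73; u = 118.22/1,237.73 = 9.55%.
Change = 9.55% − 8.47% = +1.08 pp.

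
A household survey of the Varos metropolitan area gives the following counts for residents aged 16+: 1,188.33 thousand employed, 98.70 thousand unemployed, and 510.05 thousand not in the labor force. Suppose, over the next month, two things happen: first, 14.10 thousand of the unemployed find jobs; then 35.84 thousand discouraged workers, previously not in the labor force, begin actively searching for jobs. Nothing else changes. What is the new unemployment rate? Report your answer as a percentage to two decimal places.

New unemployment rate ≈ 9.10%.

Initially, labor force = 1,188.33 + 98.70 = 1,287.03 thousand, so u = 98.70/1,287.03 = 7.67%.
After the first change, unemployed falls and employed rises by 14.10; labor force unchanged → E = 1,202.43, U = 84.60, labor force = 1,287.03 thousand.
After the second change, unemployed and labor force both rise by 35.84 → E = 1,202.43, U = 120.44, labor force = 1,322.87 thousand.
New unemployment rate = 120.44 / 1,322.87 = 9.10%.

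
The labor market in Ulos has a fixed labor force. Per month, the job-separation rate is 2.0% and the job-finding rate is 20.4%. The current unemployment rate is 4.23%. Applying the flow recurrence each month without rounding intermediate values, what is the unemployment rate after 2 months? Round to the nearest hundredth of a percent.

With a fixed labor force, u_{t+1} = u_t + s·(1−u_t) − f·u_t = u_t·(1−s−f) + s.
Here 1−s−f = 0.776 and s = 0.020.
u_1 = 0.042300 × 0.776 + 0.020 = 0.052825.
u_2 = 0.052825 × 0.776 + 0.020 = 0.060992.

Unemployment rate after two months ≈ 6.10%.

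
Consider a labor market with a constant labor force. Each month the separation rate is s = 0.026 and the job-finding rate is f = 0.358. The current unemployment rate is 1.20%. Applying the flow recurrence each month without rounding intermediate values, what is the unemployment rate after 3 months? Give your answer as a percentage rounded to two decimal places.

Unemployment rate after three months ≈ 5.47%.

With a fixed labor force, u_{t+1} = u_t + s·(1−u_t) − f·u_t = u_t·(1−s−f) + s.
Here 1−s−f = 0.616 and s = 0.026.
u_1 = 0.012000 × 0.616 + 0.026 = 0.033392.
u_2 = 0.033392 × 0.616 + 0.026 = 0.046569.
u_3 = 0.046569 × 0.616 + 0.026 = 0.054687.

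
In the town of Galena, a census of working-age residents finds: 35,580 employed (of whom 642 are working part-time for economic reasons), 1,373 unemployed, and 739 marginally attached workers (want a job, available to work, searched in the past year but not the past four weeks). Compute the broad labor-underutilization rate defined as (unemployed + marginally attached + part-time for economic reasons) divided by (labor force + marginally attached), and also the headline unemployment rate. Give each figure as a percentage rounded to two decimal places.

Labor force = 35,580 + 1,373 = 36,953.
Numerator = 1,373 + 739 + 642 = 2,754.
Denominator = 36,953 + 739 = 37,692.
Broad rate = 2,754 / 37,692 = 7.31%.
Headline unemployment rate = 1,373 / 36,953 = 3.72%.

Broad underutilization rate ≈ 7.31%; headline unemployment rate ≈ 3.72%.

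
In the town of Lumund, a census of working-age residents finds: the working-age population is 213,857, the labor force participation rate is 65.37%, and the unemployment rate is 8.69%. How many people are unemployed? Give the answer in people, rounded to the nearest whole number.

About 12,148 are unemployed.

Labor force = 0.6537 × 213,857 = 139,798.
Unemployed = 0.0869 × 139,798 ≈ 12,148.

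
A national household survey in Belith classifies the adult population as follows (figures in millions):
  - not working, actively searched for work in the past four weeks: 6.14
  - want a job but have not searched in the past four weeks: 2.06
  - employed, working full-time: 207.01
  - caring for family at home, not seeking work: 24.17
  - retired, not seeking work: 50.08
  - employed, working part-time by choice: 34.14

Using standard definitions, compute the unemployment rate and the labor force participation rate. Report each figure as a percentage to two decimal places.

Employed = 207.01 + 34.14 = 241.15 million.
Unemployed = 6.14 million.
Labor force = 241.15 + 6.14 = 247.29 million.
Not in labor force = 2.06 + 24.17 + 50.08 = 76.31 million (those not working and not actively searching are outside the labor force — including those who want a job but have given up searching).
Civilian working-age population = 247.29 + 76.31 = 323.60 million.
Unemployment rate = 6.14 / 247.29 = 2.48%.
Labor force participation rate = 247.29 / 323.60 = 76.42%.

Unemployment rate ≈ 2.48%; labor force participation rate ≈ 76.42%.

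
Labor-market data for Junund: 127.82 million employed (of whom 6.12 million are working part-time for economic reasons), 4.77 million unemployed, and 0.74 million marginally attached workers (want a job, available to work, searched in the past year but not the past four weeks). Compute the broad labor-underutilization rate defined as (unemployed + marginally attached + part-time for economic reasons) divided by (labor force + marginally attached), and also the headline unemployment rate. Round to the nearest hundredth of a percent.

Labor force = 127.82 + 4.77 = 132.59 million.
Numerator = 4.77 + 0.74 + 6.12 = 11.63 million.
Denominator = 132.59 + 0.74 = 133.33 million.
Broad rate = 11.63 / 133.33 = 8.72%.
Headline unemployment rate = 4.77 / 132.59 = 3.60%.

Broad underutilization rate ≈ 8.72%; headline unemployment rate ≈ 3.60%.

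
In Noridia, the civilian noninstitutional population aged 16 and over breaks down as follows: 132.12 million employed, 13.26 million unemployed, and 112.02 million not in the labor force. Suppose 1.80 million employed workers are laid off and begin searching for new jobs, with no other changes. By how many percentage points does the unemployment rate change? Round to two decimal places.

The unemployment rate changes by +1.24 percentage points.

Initially, labor force = 132.12 + 13.26 = 145.38 million, so u = 13.26/145.38 = 9.12%.
After the change, employed falls and unemployed rises by 1.80; labor force unchanged → E = 130.32, U = 15.06, labor force = 145.38 million.
New unemployment rate = 15.06 / 145.38 = 10.36%.
Change = 10.36% − 9.12% = +1.24 percentage points.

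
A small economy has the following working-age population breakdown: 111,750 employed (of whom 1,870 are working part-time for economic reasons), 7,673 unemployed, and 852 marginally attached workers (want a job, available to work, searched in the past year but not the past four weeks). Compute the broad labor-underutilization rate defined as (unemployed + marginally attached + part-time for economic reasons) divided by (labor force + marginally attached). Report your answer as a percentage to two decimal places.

Broad underutilization rate ≈ 8.64%.

Labor force = 111,750 + 7,673 = 119,423.
Numerator = 7,673 + 852 + 1,870 = 10,395.
Denominator = 119,423 + 852 = 120,275.
Broad rate = 10,395 / 120,275 = 8.64%.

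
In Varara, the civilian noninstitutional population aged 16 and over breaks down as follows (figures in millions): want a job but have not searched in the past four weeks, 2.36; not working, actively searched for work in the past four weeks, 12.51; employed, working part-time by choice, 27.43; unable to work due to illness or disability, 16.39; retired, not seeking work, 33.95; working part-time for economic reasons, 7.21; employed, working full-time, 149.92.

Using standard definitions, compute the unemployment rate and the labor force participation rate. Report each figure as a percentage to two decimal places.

Employed = 27.43 + 7.21 + 149.92 = 184.56 million (anyone who worked, including part-time for economic reasons, counts as employed).
Unemployed = 12.51 million.
Labor force = 184.56 + 12.51 = 197.07 million.
Not in labor force = 2.36 + 16.39 + 33.95 = 52.70 million (those not working and not actively searching are outside the labor force — including those who want a job but have given up searching).
Civilian working-age population = 197.07 + 52.70 = 249.77 million.
Unemployment rate = 12.51 / 197.07 = 6.35%.
Labor force participation rate = 197.07 / 249.77 = 78.90%.

Unemployment rate ≈ 6.35%; labor force participation rate ≈ 78.90%.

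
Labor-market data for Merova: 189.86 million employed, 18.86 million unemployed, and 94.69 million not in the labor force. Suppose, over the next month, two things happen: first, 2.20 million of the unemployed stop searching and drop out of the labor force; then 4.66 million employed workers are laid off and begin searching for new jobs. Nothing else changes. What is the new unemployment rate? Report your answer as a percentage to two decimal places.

New unemployment rate ≈ 10.32%.

Initially, labor force = 189.86 + 18.86 = 208.72 million, so u = 18.86/208.72 = 9.04%.
After the first change, unemployed and labor force both fall by 2.20 → E = 189.86, U = 16.66, labor force = 206.52 million.
After the second change, employed falls and unemployed rises by 4.66; labor force unchanged → E = 185.20, U = 21.32, labor force = 206.52 million.
New unemployment rate = 21.32 / 206.52 = 10.32%.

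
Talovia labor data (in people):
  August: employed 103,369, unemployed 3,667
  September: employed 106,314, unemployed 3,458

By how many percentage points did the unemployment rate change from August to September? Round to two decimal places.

The unemployment rate changed by −0.28 percentage points.

August: labor force = 103,369 + 3,667 = 107,036; u = 3,667/107,036 = 3.43%.
September: labor force = 106,314 + 3,458 = 109,772; u = 3,458/109,772 = 3.15%.
Change = 3.15% − 3.43% = −0.28 pp.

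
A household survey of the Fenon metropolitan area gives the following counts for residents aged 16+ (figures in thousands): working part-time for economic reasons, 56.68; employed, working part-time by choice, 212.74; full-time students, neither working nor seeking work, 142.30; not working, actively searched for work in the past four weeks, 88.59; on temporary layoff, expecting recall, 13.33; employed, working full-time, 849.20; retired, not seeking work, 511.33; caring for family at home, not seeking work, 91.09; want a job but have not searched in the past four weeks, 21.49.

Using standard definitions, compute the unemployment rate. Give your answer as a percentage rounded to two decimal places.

Unemployment rate ≈ 8.35%.

Employed = 56.68 + 212.74 + 849.20 = 1,118.62 thousand (anyone who worked, including part-time for economic reasons, counts as employed).
Unemployed = 88.59 + 13.33 = 101.92 thousand (jobless and actively searching, or on temporary layoff).
Labor force = 1,118.62 + 101.92 = 1,220.54 thousand.
Unemployment rate = 101.92 / 1,220.54 = 8.35%.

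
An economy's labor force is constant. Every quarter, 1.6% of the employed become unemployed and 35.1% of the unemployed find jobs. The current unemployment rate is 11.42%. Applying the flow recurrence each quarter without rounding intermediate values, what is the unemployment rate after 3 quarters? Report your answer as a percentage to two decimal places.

With a fixed labor force, u_{t+1} = u_t + s·(1−u_t) − f·u_t = u_t·(1−s−f) + s.
Here 1−s−f = 0.633 and s = 0.016.
u_1 = 0.114200 × 0.633 + 0.016 = 0.088289.
u_2 = 0.088289 × 0.633 + 0.016 = 0.071887.
u_3 = 0.071887 × 0.633 + 0.016 = 0.061504.

Unemployment rate after three quarters ≈ 6.15%.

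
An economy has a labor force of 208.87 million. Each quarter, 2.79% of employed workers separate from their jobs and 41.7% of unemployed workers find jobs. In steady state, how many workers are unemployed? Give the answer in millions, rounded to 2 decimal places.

About 13.10 million are unemployed in steady state.

Steady-state unemployment rate u* = s/(s+f) = 2.79/(2.79+41.7) = 0.062711.
Unemployed = u* × labor force = 0.062711 × 208.87 ≈ 13.10 million.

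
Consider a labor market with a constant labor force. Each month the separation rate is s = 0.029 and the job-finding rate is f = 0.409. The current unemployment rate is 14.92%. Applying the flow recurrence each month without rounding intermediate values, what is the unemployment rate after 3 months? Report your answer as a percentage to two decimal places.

Unemployment rate after three months ≈ 8.09%.

With a fixed labor force, u_{t+1} = u_t + s·(1−u_t) − f·u_t = u_t·(1−s−f) + s.
Here 1−s−f = 0.562 and s = 0.029.
u_1 = 0.149200 × 0.562 + 0.029 = 0.112850.
u_2 = 0.112850 × 0.562 + 0.029 = 0.092422.
u_3 = 0.092422 × 0.562 + 0.029 = 0.080941.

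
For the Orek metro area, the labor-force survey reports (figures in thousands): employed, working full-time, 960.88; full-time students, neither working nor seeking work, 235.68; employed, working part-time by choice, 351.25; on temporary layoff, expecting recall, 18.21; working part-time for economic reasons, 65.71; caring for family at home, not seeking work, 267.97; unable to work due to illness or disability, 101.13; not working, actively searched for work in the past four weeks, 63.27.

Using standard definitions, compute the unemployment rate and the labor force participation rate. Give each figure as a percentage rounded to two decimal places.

Employed = 960.88 + 351.25 + 65.71 = 1,377.84 thousand (anyone who worked, including part-time for economic reasons, counts as employed).
Unemployed = 18.21 + 63.27 = 81.48 thousand (jobless and actively searching, or on temporary layoff).
Labor force = 1,377.84 + 81.48 = 1,459.32 thousand.
Not in labor force = 235.68 + 267.97 + 101.13 = 604.78 thousand (those not working and not actively searching are outside the labor force).
Civilian working-age population = 1,459.32 + 604.78 = 2,064.10 thousand.
Unemployment rate = 81.48 / 1,459.32 = 5.58%.
Labor force participation rate = 1,459.32 / 2,064.10 = 70.70%.

Unemployment rate ≈ 5.58%; labor force participation rate ≈ 70.70%.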